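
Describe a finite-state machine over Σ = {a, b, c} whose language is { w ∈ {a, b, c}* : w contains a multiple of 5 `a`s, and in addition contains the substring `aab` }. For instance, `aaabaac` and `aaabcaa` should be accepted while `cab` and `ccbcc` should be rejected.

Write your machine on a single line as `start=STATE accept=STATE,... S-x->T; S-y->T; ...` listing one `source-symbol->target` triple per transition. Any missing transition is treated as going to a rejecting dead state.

start=s0; accept=s17; s0-a->s1; s0-b->s0; s0-c->s0; s1-a->s2; s1-b->s3; s1-c->s3; s2-a->s4; s2-b->s5; s2-c->s6; s3-a->s7; s3-b->s3; s3-c->s3; s4-a->s8; s4-b->s9; s4-c->s10; s5-a->s9; s5-b->s5; s5-c->s5; s6-a->s11; s6-b->s6; s6-c->s6; s7-a->s4; s7-b->s6; s7-c->s6; s8-a->s12; s8-b->s13; s8-c->s14; s9-a->s13; s9-b->s9; s9-c->s9; s10-a->s15; s10-b->s10; s10-c->s10; s11-a->s8; s11-b->s10; s11-c->s10; s12-a->s16; s12-b->s17; s12-c->s0; s13-a->s17; s13-b->s13; s13-c->s13; s14-a->s18; s14-b->s14; s14-c->s14; s15-a->s12; s15-b->s14; s15-c->s14; s16-a->s2; s16-b->s19; s16-c->s3; s17-a->s19; s17-b->s17; s17-c->s17; s18-a->s16; s18-b->s0; s18-c->s0; s19-a->s5; s19-b->s19; s19-c->s19

Handle the two conditions separately and then intersect. One (5 states) tracks the count of `a`s modulo 5; the other (4 states) tracks whether and how much of `aab` has been seen. Each combined state is a pair, one component from each; accept when both components accept.
          a    b    c  
>  s0     s1   s0   s0 
   s1     s2   s3   s3 
   s2     s4   s5   s6 
   s3     s7   s3   s3 
   s4     s8   s9  s10 
   s5     s9   s5   s5 
   s6    s11   s6   s6 
   s7     s4   s6   s6 
   s8    s12  s13  s14 
   s9    s13   s9   s9 
   s10   s15  s10  s10 
   s11    s8  s10  s10 
   s12   s16  s17   s0 
   s13   s17  s13  s13 
   s14   s18  s14  s14 
   s15   s12  s14  s14 
   s16    s2  s19   s3 
 * s17   s19  s17  s17 
   s18   s16   s0   s0 
   s19    s5  s19  s19 
(> = start, * = accepting)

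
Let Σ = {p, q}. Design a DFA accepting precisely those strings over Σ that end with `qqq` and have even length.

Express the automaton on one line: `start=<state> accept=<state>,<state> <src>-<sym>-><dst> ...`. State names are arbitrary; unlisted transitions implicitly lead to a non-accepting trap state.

start=s0 accept=s4 s0-p->s1 s0-q->s1 s1-p->s0 s1-q->s2 s2-p->s1 s2-q->s3 s3-p->s0 s3-q->s4 s4-p->s1 s4-q->s3

Run two small machines in parallel and take their product. The first has 4 states tracking how much of the suffix `qqq` has currently been matched; the second has 2 states tracking the input length modulo 2. A product state is a pair (one from each), accepting exactly when both do. After merging equivalent states the machine shrinks.
A 5-state machine:
        p   q  
>  s0   s1  s1 
   s1   s0  s2 
   s2   s1  s3 
   s3   s0  s4 
 * s4   s1  s3 
(> = start, * = accepting)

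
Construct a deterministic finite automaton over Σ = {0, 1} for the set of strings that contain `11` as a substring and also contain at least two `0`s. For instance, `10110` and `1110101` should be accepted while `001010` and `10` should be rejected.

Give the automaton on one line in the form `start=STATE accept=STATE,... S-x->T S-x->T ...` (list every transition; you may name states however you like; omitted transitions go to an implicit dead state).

start=A accept=I A-0->B A-1->C B-0->D B-1->E C-0->B C-1->F D-0->D D-1->G E-0->D E-1->H F-0->H F-1->F G-0->D G-1->I H-0->I H-1->H I-0->I I-1->I

Build one automaton per condition and run them in lockstep. One (3 states) tracks whether and how much of `11` has been seen; the other (4 states) tracks the count of `0`s, saturating at 3. Each combined state is a pair, one component from each; accept when both components accept. Equivalent product states are then merged.
A 9-state machine:
       0  1 
>  A   B  C 
   B   D  E 
   C   B  F 
   D   D  G 
   E   D  H 
   F   H  F 
   G   D  I 
   H   I  H 
 * I   I  I 
(> = start, * = accepting)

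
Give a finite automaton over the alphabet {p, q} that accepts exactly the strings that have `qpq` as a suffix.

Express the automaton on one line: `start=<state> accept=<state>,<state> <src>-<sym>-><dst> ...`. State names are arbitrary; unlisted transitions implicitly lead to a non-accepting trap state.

Let each state record the length of the longest suffix of the input read so far that is also a prefix of `qpq`. B means the last symbol is `q`; C means the last 2 symbols are `qp`; D means the last 3 symbols are `qpq`. Accept only at D, where the string currently ends in `qpq`.
With 4 states:
       p  q 
>  A   A  B 
   B   C  B 
   C   A  D 
 * D   C  B 
(> = start, * = accepting)

start=A accept=D A-p->A A-q->B B-p->C B-q->B C-p->A C-q->D D-p->C D-q->B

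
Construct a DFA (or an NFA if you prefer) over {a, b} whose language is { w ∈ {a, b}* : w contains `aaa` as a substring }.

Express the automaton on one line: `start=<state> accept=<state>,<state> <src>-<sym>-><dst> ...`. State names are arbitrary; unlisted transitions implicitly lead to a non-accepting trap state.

Track how much of `aaa` has been matched so far: state S0 is no progress, S3 is the absorbing accept state reached once `aaa` has occurred. Intermediate states record partial matches; on a mismatch, fall back to the longest reusable overlap.
With 4 states:
        a   b  
>  S0   S1  S0 
   S1   S2  S0 
   S2   S3  S0 
 * S3   S3  S3 
(> = start, * = accepting)

start=S0 accept=S3 S0-a->S1 S0-b->S0 S1-a->S2 S1-b->S0 S2-a->S3 S2-b->S0 S3-a->S3 S3-b->S3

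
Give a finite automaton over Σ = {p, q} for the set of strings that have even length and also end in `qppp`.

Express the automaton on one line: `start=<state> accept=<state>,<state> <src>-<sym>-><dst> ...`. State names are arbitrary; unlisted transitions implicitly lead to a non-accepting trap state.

start=A accept=I A-p->B A-q->C B-p->A B-q->D C-p->E C-q->D D-p->F D-q->C E-p->G E-q->C F-p->H F-q->D G-p->I G-q->D H-p->J H-q->C I-p->B I-q->C J-p->A J-q->D

Handle the two conditions separately and then intersect. One (2 states) tracks the input length modulo 2; the other (5 states) tracks how much of the suffix `qppp` has currently been matched. Each combined state is a pair, one component from each; accept when both components accept.
10 states suffice.
       p  q 
>  A   B  C 
   B   A  D 
   C   E  D 
   D   F  C 
   E   G  C 
   F   H  D 
   G   I  D 
   H   J  C 
 * I   B  C 
   J   A  D 
(> = start, * = accepting)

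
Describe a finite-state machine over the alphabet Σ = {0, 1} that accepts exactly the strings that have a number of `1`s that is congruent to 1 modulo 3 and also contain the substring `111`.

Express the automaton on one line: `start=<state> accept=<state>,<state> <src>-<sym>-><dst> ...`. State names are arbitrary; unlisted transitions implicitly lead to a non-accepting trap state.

start=q0 accept=q9 q0-0->q0 q0-1->q1 q1-0->q2 q1-1->q3 q2-0->q2 q2-1->q4 q3-0->q5 q3-1->q6 q4-0->q5 q4-1->q7 q5-0->q5 q5-1->q8 q6-0->q6 q6-1->q9 q7-0->q0 q7-1->q9 q8-0->q0 q8-1->q10 q9-0->q9 q9-1->q11 q10-0->q2 q10-1->q11 q11-0->q11 q11-1->q6

Run two small machines in parallel and take their product. The first has 3 states tracking the count of `1`s modulo 3; the second has 4 states tracking whether and how much of `111` has been seen. A product state is a pair (one from each), accepting exactly when both do.
12 states suffice.
          0    1  
>  q0     q0   q1 
   q1     q2   q3 
   q2     q2   q4 
   q3     q5   q6 
   q4     q5   q7 
   q5     q5   q8 
   q6     q6   q9 
   q7     q0   q9 
   q8     q0  q10 
 * q9     q9  q11 
   q10    q2  q11 
   q11   q11   q6 
(> = start, * = accepting)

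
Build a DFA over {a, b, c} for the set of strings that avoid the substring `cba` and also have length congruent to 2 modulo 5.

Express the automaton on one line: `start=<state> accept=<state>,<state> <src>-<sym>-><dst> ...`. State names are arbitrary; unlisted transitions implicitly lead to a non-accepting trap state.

start=s0 accept=s3,s4,s5 s0-a->s1 s0-b->s1 s0-c->s2 s1-a->s3 s1-b->s3 s1-c->s4 s2-a->s3 s2-b->s5 s2-c->s4 s3-a->s6 s3-b->s6 s3-c->s7 s4-a->s6 s4-b->s8 s4-c->s7 s5-a->s9 s5-b->s6 s5-c->s7 s6-a->s10 s6-b->s10 s6-c->s11 s7-a->s10 s7-b->s12 s7-c->s11 s8-a->s9 s8-b->s10 s8-c->s11 s9-a->s9 s9-b->s9 s9-c->s9 s10-a->s0 s10-b->s0 s10-c->s13 s11-a->s0 s11-b->s14 s11-c->s13 s12-a->s9 s12-b->s0 s12-c->s13 s13-a->s1 s13-b->s15 s13-c->s2 s14-a->s9 s14-b->s1 s14-c->s2 s15-a->s9 s15-b->s3 s15-c->s4

Handle the two conditions separately and then intersect. The first has 4 states tracking partial matches of the forbidden pattern `cba`; the second has 5 states tracking the input length modulo 5. A product state is a pair (one from each), accepting exactly when both do. After merging equivalent states the machine shrinks.
With 16 states:
          a    b    c  
>  s0     s1   s1   s2 
   s1     s3   s3   s4 
   s2     s3   s5   s4 
 * s3     s6   s6   s7 
 * s4     s6   s8   s7 
 * s5     s9   s6   s7 
   s6    s10  s10  s11 
   s7    s10  s12  s11 
   s8     s9  s10  s11 
   s9     s9   s9   s9 
   s10    s0   s0  s13 
   s11    s0  s14  s13 
   s12    s9   s0  s13 
   s13    s1  s15   s2 
   s14    s9   s1   s2 
   s15    s9   s3   s4 
(> = start, * = accepting)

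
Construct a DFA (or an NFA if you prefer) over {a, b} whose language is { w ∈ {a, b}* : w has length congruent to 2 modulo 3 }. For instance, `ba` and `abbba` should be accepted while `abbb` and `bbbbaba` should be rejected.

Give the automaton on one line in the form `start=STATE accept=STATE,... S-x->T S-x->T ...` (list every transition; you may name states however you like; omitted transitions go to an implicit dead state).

start=q0 accept=q2 q0-a->q1 q0-b->q1 q1-a->q2 q1-b->q2 q2-a->q0 q2-b->q0

Count input length modulo 3: every symbol advances one step around the cycle q0 → q1 → q2 → q0. Accept at q2.
3 states suffice.
        a   b  
>  q0   q1  q1 
   q1   q2  q2 
 * q2   q0  q0 
(> = start, * = accepting)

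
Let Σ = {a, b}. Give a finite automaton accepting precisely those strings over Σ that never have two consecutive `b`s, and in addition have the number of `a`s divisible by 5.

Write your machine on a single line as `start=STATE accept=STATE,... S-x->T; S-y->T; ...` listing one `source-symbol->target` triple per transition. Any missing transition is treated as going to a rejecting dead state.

start=q0; accept=q0,q2; q0-a->q1; q0-b->q2; q1-a->q3; q1-b->q4; q2-a->q1; q2-b->q5; q3-a->q6; q3-b->q7; q4-a->q3; q4-b->q8; q5-a->q8; q5-b->q5; q6-a->q9; q6-b->q10; q7-a->q6; q7-b->q11; q8-a->q11; q8-b->q8; q9-a->q0; q9-b->q12; q10-a->q9; q10-b->q13; q11-a->q13; q11-b->q11; q12-a->q0; q12-b->q14; q13-a->q14; q13-b->q13; q14-a->q5; q14-b->q14

Handle the two conditions separately and then intersect. The first has 3 states tracking partial matches of the forbidden pattern `bb`; the second has 5 states tracking the count of `a`s modulo 5. A product state is a pair (one from each), accepting exactly when both do.
With 15 states:
          a    b  
>* q0     q1   q2 
   q1     q3   q4 
 * q2     q1   q5 
   q3     q6   q7 
   q4     q3   q8 
   q5     q8   q5 
   q6     q9  q10 
   q7     q6  q11 
   q8    q11   q8 
   q9     q0  q12 
   q10    q9  q13 
   q11   q13  q11 
   q12    q0  q14 
   q13   q14  q13 
   q14    q5  q14 
(> = start, * = accepting)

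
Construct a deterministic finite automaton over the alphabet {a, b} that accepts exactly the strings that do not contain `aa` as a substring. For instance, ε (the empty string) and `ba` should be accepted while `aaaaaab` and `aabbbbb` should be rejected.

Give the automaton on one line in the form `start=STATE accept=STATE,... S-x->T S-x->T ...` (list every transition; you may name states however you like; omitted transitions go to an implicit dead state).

start=s0 accept=s0,s1 s0-a->s1 s0-b->s0 s1-a->s2 s1-b->s0 s2-a->s2 s2-b->s2

This is the complement of 'contains `aa`'. Use the same substring-matching states — s0 through s2 holding how much of `aa` has just been matched — but flip the accepting set: everything except the trap s2 accepts.
With 3 states:
        a   b  
>* s0   s1  s0 
 * s1   s2  s0 
   s2   s2  s2 
(> = start, * = accepting)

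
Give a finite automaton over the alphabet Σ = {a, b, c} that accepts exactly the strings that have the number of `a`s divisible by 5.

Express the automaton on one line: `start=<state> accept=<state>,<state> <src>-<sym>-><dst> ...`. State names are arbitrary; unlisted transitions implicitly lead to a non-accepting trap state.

start=q0 accept=q0 q0-a->q1 q0-b->q0 q0-c->q0 q1-a->q2 q1-b->q1 q1-c->q1 q2-a->q3 q2-b->q2 q2-c->q2 q3-a->q4 q3-b->q3 q3-c->q3 q4-a->q0 q4-b->q4 q4-c->q4

The only thing that matters is how many `a`s have appeared, reduced mod 5. Use one state per residue: q0 for 0, …, q4 for 4. Reading `a` moves to the next residue; anything else stays put. q0 is accepting.
With 5 states:
        a   b   c  
>* q0   q1  q0  q0 
   q1   q2  q1  q1 
   q2   q3  q2  q2 
   q3   q4  q3  q3 
   q4   q0  q4  q4 
(> = start, * = accepting)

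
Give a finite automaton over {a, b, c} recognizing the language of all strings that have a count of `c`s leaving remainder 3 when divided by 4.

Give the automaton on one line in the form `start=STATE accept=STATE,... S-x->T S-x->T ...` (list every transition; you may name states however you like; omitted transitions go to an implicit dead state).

The only thing that matters is how many `c`s have appeared, reduced mod 4. Use one state per residue: q0 for 0, …, q3 for 3. Reading `c` moves to the next residue; anything else stays put. q3 is accepting.
With 4 states:
        a   b   c  
>  q0   q0  q0  q1 
   q1   q1  q1  q2 
   q2   q2  q2  q3 
 * q3   q3  q3  q0 
(> = start, * = accepting)

start=q0 accept=q3 q0-a->q0 q0-b->q0 q0-c->q1 q1-a->q1 q1-b->q1 q1-c->q2 q2-a->q2 q2-b->q2 q2-c->q3 q3-a->q3 q3-b->q3 q3-c->q0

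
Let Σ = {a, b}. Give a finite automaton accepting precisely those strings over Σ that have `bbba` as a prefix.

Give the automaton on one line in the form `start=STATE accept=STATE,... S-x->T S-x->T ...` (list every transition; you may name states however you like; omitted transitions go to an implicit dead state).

Walk along `bbba` while the input agrees: from S0 take `b` to S1, and so on. Any deviation drops to the rejecting sink S5. Once S4 is reached the prefix is confirmed and every continuation is accepted.
With 6 states:
        a   b  
>  S0   S5  S1 
   S1   S5  S2 
   S2   S5  S3 
   S3   S4  S5 
 * S4   S4  S4 
   S5   S5  S5 
(> = start, * = accepting)

start=S0 accept=S4 S0-a->S5 S0-b->S1 S1-a->S5 S1-b->S2 S2-a->S5 S2-b->S3 S3-a->S4 S3-b->S5 S4-a->S4 S4-b->S4 S5-a->S5 S5-b->S5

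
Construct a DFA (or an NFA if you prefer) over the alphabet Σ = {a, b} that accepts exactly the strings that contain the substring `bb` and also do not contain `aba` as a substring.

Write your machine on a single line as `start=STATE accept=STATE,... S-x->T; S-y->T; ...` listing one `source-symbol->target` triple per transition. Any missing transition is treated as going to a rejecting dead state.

Handle the two conditions separately and then intersect. The first has 3 states tracking whether and how much of `bb` has been seen; the second has 4 states tracking partial matches of the forbidden pattern `aba`. A product state is a pair (one from each), accepting exactly when both do. Minimizing collapses redundant product states.
With 8 states:
        a   b  
>  S0   S1  S2 
   S1   S1  S3 
   S2   S1  S4 
   S3   S5  S4 
 * S4   S6  S4 
   S5   S5  S5 
 * S6   S6  S7 
 * S7   S5  S4 
(> = start, * = accepting)

start=S0; accept=S4,S6,S7; S0-a->S1; S0-b->S2; S1-a->S1; S1-b->S3; S2-a->S1; S2-b->S4; S3-a->S5; S3-b->S4; S4-a->S6; S4-b->S4; S5-a->S5; S5-b->S5; S6-a->S6; S6-b->S7; S7-a->S5; S7-b->S4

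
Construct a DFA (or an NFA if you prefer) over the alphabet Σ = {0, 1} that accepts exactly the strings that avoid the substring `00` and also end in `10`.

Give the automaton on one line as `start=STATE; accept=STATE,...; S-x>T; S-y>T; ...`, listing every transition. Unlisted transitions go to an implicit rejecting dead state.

Handle the two conditions separately and then intersect. One (3 states) tracks partial matches of the forbidden pattern `00`; the other (3 states) tracks how much of the suffix `10` has currently been matched. Each combined state is a pair, one component from each; accept when both components accept. After merging equivalent states the machine shrinks.
A 5-state machine:
        0   1  
>  q0   q1  q2 
   q1   q3  q2 
   q2   q4  q2 
   q3   q3  q3 
 * q4   q3  q2 
(> = start, * = accepting)

start=q0; accept=q4; q0-0>q1; q0-1>q2; q1-0>q3; q1-1>q2; q2-0>q4; q2-1>q2; q3-0>q3; q3-1>q3; q4-0>q3; q4-1>q2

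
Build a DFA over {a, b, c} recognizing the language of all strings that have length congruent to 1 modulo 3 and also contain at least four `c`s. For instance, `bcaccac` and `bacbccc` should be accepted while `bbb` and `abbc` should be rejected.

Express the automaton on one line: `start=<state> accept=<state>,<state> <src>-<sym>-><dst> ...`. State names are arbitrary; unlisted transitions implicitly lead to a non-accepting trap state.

Run two small machines in parallel and take their product. The first has 3 states tracking the input length modulo 3; the second has 6 states tracking the count of `c`s, saturating at 5. A product state is a pair (one from each), accepting exactly when both do. After merging equivalent states the machine shrinks.
With 15 states:
          a    b    c  
>  q0     q1   q1   q2 
   q1     q3   q3   q4 
   q2     q4   q4   q5 
   q3     q0   q0   q6 
   q4     q6   q6   q7 
   q5     q7   q7   q8 
   q6     q2   q2   q9 
   q7     q9   q9  q10 
   q8    q10  q10  q11 
   q9     q5   q5  q12 
   q10   q12  q12  q13 
 * q11   q13  q13  q13 
   q12    q8   q8  q14 
   q13   q14  q14  q14 
   q14   q11  q11  q11 
(> = start, * = accepting)

start=q0 accept=q11 q0-a->q1 q0-b->q1 q0-c->q2 q1-a->q3 q1-b->q3 q1-c->q4 q2-a->q4 q2-b->q4 q2-c->q5 q3-a->q0 q3-b->q0 q3-c->q6 q4-a->q6 q4-b->q6 q4-c->q7 q5-a->q7 q5-b->q7 q5-c->q8 q6-a->q2 q6-b->q2 q6-c->q9 q7-a->q9 q7-b->q9 q7-c->q10 q8-a->q10 q8-b->q10 q8-c->q11 q9-a->q5 q9-b->q5 q9-c->q12 q10-a->q12 q10-b->q12 q10-c->q13 q11-a->q13 q11-b->q13 q11-c->q13 q12-a->q8 q12-b->q8 q12-c->q14 q13-a->q14 q13-b->q14 q13-c->q14 q14-a->q11 q14-b->q11 q14-c->q11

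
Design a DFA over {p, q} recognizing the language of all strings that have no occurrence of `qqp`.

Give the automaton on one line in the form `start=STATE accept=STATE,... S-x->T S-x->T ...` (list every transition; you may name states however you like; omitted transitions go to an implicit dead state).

start=s0 accept=s0,s1,s2 s0-p->s0 s0-q->s1 s1-p->s0 s1-q->s2 s2-p->s3 s2-q->s2 s3-p->s3 s3-q->s3

This is the complement of 'contains `qqp`'. Use the same substring-matching states — s0 through s3 holding how much of `qqp` has just been matched — but flip the accepting set: everything except the trap s3 accepts.
With 4 states:
        p   q  
>* s0   s0  s1 
 * s1   s0  s2 
 * s2   s3  s2 
   s3   s3  s3 
(> = start, * = accepting)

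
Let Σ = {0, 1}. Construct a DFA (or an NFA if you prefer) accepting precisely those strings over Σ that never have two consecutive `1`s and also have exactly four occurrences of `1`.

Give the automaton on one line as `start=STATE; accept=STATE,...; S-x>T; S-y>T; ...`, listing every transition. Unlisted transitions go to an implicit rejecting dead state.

start=q0; accept=q11,q12; q0-0>q0; q0-1>q1; q1-0>q2; q1-1>q3; q2-0>q2; q2-1>q4; q3-0>q3; q3-1>q5; q4-0>q6; q4-1>q5; q5-0>q5; q5-1>q7; q6-0>q6; q6-1>q8; q7-0>q7; q7-1>q9; q8-0>q10; q8-1>q7; q9-0>q9; q9-1>q9; q10-0>q10; q10-1>q11; q11-0>q12; q11-1>q9; q12-0>q12; q12-1>q13; q13-0>q14; q13-1>q9; q14-0>q14; q14-1>q13

Handle the two conditions separately and then intersect. One (3 states) tracks partial matches of the forbidden pattern `11`; the other (6 states) tracks the count of `1`s, saturating at 5. Each combined state is a pair, one component from each; accept when both components accept.
With 15 states:
          0    1  
>  q0     q0   q1 
   q1     q2   q3 
   q2     q2   q4 
   q3     q3   q5 
   q4     q6   q5 
   q5     q5   q7 
   q6     q6   q8 
   q7     q7   q9 
   q8    q10   q7 
   q9     q9   q9 
   q10   q10  q11 
 * q11   q12   q9 
 * q12   q12  q13 
   q13   q14   q9 
   q14   q14  q13 
(> = start, * = accepting)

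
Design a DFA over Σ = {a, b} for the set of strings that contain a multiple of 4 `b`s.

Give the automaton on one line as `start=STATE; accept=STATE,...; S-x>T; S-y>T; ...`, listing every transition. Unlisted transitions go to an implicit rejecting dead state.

start=s0; accept=s0; s0-a>s0; s0-b>s1; s1-a>s1; s1-b>s2; s2-a>s2; s2-b>s3; s3-a>s3; s3-b>s0

The only thing that matters is how many `b`s have appeared, reduced mod 4. Use one state per residue: s0 for 0, …, s3 for 3. Reading `b` moves to the next residue; anything else stays put. s0 is accepting.
4 states suffice.
        a   b  
>* s0   s0  s1 
   s1   s1  s2 
   s2   s2  s3 
   s3   s3  s0 
(> = start, * = accepting)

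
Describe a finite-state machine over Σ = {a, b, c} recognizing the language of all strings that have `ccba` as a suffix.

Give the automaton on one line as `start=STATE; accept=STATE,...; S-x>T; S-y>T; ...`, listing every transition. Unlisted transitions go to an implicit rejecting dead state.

start=s0; accept=s4; s0-a>s0; s0-b>s0; s0-c>s1; s1-a>s0; s1-b>s0; s1-c>s2; s2-a>s0; s2-b>s3; s2-c>s2; s3-a>s4; s3-b>s0; s3-c>s1; s4-a>s0; s4-b>s0; s4-c>s1

Let each state record the length of the longest suffix of the input read so far that is also a prefix of `ccba`. s1 means the last symbol is `c`; s2 means the last 2 symbols are `cc`; s3 means the last 3 symbols are `ccb`; s4 means the last 4 symbols are `ccba`. Accept only at s4, where the string currently ends in `ccba`.
A 5-state machine:
        a   b   c  
>  s0   s0  s0  s1 
   s1   s0  s0  s2 
   s2   s0  s3  s2 
   s3   s4  s0  s1 
 * s4   s0  s0  s1 
(> = start, * = accepting)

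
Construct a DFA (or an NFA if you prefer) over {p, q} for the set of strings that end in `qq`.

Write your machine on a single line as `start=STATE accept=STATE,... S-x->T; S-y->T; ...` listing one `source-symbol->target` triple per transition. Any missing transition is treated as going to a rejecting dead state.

start=A; accept=C; A-p->A; A-q->B; B-p->A; B-q->C; C-p->A; C-q->C

Remember how much of `qq` the current input suffix matches. State A means no match yet; B means the last symbol is `q`; C means the last 2 symbols are `qq`. Only C accepts. On a mismatch, fall back to the longest proper suffix that is still a prefix of `qq`.
A 3-state machine:
       p  q 
>  A   A  B 
   B   A  C 
 * C   A  C 
(> = start, * = accepting)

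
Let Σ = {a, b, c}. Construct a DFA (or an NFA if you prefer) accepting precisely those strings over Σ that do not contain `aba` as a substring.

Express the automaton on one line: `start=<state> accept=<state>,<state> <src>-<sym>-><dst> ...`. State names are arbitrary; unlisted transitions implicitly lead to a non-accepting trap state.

This is the complement of 'contains `aba`'. Use the same substring-matching states — S0 through S3 holding how much of `aba` has just been matched — but flip the accepting set: everything except the trap S3 accepts.
4 states suffice.
        a   b   c  
>* S0   S1  S0  S0 
 * S1   S1  S2  S0 
 * S2   S3  S0  S0 
   S3   S3  S3  S3 
(> = start, * = accepting)

start=S0 accept=S0,S1,S2 S0-a->S1 S0-b->S0 S0-c->S0 S1-a->S1 S1-b->S2 S1-c->S0 S2-a->S3 S2-b->S0 S2-c->S0 S3-a->S3 S3-b->S3 S3-c->S3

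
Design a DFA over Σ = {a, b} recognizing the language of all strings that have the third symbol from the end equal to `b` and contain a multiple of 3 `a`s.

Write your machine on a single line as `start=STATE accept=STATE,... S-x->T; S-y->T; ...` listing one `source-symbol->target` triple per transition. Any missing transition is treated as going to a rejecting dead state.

Handle the two conditions separately and then intersect. One (15 states) tracks the last 3 symbols read; the other (3 states) tracks the count of `a`s modulo 3. Each combined state is a pair, one component from each; accept when both components accept. Equivalent product states are then merged.
14 states suffice.
          a    b  
>  s0     s1   s2 
   s1     s3   s4 
   s2     s1   s5 
   s3     s0   s6 
   s4     s7   s4 
   s5     s1   s8 
   s6     s9  s10 
   s7    s11   s6 
 * s8     s1   s8 
   s9     s1  s12 
   s10   s13  s10 
 * s11    s1   s2 
 * s12    s1   s5 
 * s13    s1  s12 
(> = start, * = accepting)

start=s0; accept=s8,s11,s12,s13; s0-a->s1; s0-b->s2; s1-a->s3; s1-b->s4; s2-a->s1; s2-b->s5; s3-a->s0; s3-b->s6; s4-a->s7; s4-b->s4; s5-a->s1; s5-b->s8; s6-a->s9; s6-b->s10; s7-a->s11; s7-b->s6; s8-a->s1; s8-b->s8; s9-a->s1; s9-b->s12; s10-a->s13; s10-b->s10; s11-a->s1; s11-b->s2; s12-a->s1; s12-b->s5; s13-a->s1; s13-b->s12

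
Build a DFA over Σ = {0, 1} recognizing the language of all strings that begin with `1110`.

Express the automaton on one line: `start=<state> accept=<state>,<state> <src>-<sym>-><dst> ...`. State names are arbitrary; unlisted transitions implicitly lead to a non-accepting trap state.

Walk along `1110` while the input agrees: from A take `1` to B, and so on. Any deviation drops to the rejecting sink F. Once E is reached the prefix is confirmed and every continuation is accepted.
With 6 states:
       0  1 
>  A   F  B 
   B   F  C 
   C   F  D 
   D   E  F 
 * E   E  E 
   F   F  F 
(> = start, * = accepting)

start=A accept=E A-0->F A-1->B B-0->F B-1->C C-0->F C-1->D D-0->E D-1->F E-0->E E-1->E F-0->F F-1->F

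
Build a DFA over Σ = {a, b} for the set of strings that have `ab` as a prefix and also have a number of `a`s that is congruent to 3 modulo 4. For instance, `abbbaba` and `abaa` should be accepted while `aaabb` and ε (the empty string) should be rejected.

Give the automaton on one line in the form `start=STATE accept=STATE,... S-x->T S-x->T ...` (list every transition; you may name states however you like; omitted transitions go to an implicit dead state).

start=q0 accept=q5 q0-a->q1 q0-b->q2 q1-a->q2 q1-b->q3 q2-a->q2 q2-b->q2 q3-a->q4 q3-b->q3 q4-a->q5 q4-b->q4 q5-a->q6 q5-b->q5 q6-a->q3 q6-b->q6

Handle the two conditions separately and then intersect. One (4 states) tracks whether the input so far still matches the prefix `ab`; the other (4 states) tracks the count of `a`s modulo 4. Each combined state is a pair, one component from each; accept when both components accept. Equivalent product states are then merged.
7 states suffice.
        a   b  
>  q0   q1  q2 
   q1   q2  q3 
   q2   q2  q2 
   q3   q4  q3 
   q4   q5  q4 
 * q5   q6  q5 
   q6   q3  q6 
(> = start, * = accepting)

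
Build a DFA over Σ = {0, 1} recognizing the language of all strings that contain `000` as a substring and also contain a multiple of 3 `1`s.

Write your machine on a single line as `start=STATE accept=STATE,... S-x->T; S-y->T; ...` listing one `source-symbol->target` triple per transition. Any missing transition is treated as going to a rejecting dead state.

start=S0; accept=S6; S0-0->S1; S0-1->S2; S1-0->S3; S1-1->S2; S2-0->S4; S2-1->S5; S3-0->S6; S3-1->S2; S4-0->S7; S4-1->S5; S5-0->S8; S5-1->S0; S6-0->S6; S6-1->S9; S7-0->S9; S7-1->S5; S8-0->S10; S8-1->S0; S9-0->S9; S9-1->S11; S10-0->S11; S10-1->S0; S11-0->S11; S11-1->S6

Run two small machines in parallel and take their product. One (4 states) tracks whether and how much of `000` has been seen; the other (3 states) tracks the count of `1`s modulo 3. Each combined state is a pair, one component from each; accept when both components accept.
12 states suffice.
          0    1  
>  S0     S1   S2 
   S1     S3   S2 
   S2     S4   S5 
   S3     S6   S2 
   S4     S7   S5 
   S5     S8   S0 
 * S6     S6   S9 
   S7     S9   S5 
   S8    S10   S0 
   S9     S9  S11 
   S10   S11   S0 
   S11   S11   S6 
(> = start, * = accepting)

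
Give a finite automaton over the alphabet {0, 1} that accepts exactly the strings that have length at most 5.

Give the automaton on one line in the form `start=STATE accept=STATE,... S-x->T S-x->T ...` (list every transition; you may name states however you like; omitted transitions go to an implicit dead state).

We only need to distinguish lengths 0, 1, …, 5, and '>5'. Chain q0 → q1 → q2 → q3 → q4 → q5 → q6 on every symbol, with q6 looping. Accepting states: {q0, q1, q2, q3, q4, q5}.
        0   1  
>* q0   q1  q1 
 * q1   q2  q2 
 * q2   q3  q3 
 * q3   q4  q4 
 * q4   q5  q5 
 * q5   q6  q6 
   q6   q6  q6 
(> = start, * = accepting)

start=q0 accept=q0,q1,q2,q3,q4,q5 q0-0->q1 q0-1->q1 q1-0->q2 q1-1->q2 q2-0->q3 q2-1->q3 q3-0->q4 q3-1->q4 q4-0->q5 q4-1->q5 q5-0->q6 q5-1->q6 q6-0->q6 q6-1->q6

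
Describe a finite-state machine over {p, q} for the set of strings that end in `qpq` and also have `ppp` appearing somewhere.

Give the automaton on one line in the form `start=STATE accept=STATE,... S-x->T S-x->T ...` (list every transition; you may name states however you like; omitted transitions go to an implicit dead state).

start=S0 accept=S6 S0-p->S1 S0-q->S0 S1-p->S2 S1-q->S0 S2-p->S3 S2-q->S0 S3-p->S3 S3-q->S4 S4-p->S5 S4-q->S4 S5-p->S3 S5-q->S6 S6-p->S5 S6-q->S4

Run two small machines in parallel and take their product. One (4 states) tracks how much of the suffix `qpq` has currently been matched; the other (4 states) tracks whether and how much of `ppp` has been seen. Each combined state is a pair, one component from each; accept when both components accept. Equivalent product states are then merged.
7 states suffice.
        p   q  
>  S0   S1  S0 
   S1   S2  S0 
   S2   S3  S0 
   S3   S3  S4 
   S4   S5  S4 
   S5   S3  S6 
 * S6   S5  S4 
(> = start, * = accepting)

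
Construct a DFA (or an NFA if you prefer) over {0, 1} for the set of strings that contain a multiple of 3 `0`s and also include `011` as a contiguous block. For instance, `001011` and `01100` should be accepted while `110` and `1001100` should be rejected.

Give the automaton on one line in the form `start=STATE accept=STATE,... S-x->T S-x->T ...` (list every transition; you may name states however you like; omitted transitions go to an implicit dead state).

start=s0 accept=s9 s0-0->s1 s0-1->s0 s1-0->s2 s1-1->s3 s2-0->s4 s2-1->s5 s3-0->s2 s3-1->s6 s4-0->s1 s4-1->s7 s5-0->s4 s5-1->s8 s6-0->s8 s6-1->s6 s7-0->s1 s7-1->s9 s8-0->s9 s8-1->s8 s9-0->s6 s9-1->s9

Handle the two conditions separately and then intersect. The first has 3 states tracking the count of `0`s modulo 3; the second has 4 states tracking whether and how much of `011` has been seen. A product state is a pair (one from each), accepting exactly when both do.
A 10-state machine:
        0   1  
>  s0   s1  s0 
   s1   s2  s3 
   s2   s4  s5 
   s3   s2  s6 
   s4   s1  s7 
   s5   s4  s8 
   s6   s8  s6 
   s7   s1  s9 
   s8   s9  s8 
 * s9   s6  s9 
(> = start, * = accepting)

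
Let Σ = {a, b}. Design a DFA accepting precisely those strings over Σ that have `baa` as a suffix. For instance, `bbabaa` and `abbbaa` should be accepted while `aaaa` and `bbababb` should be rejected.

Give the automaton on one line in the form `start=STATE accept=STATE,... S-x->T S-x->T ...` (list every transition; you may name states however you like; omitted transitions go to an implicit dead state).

Let each state record the length of the longest suffix of the input read so far that is also a prefix of `baa`. q1 means the last symbol is `b`; q2 means the last 2 symbols are `ba`; q3 means the last 3 symbols are `baa`. Accept only at q3, where the string currently ends in `baa`.
        a   b  
>  q0   q0  q1 
   q1   q2  q1 
   q2   q3  q1 
 * q3   q0  q1 
(> = start, * = accepting)

start=q0 accept=q3 q0-a->q0 q0-b->q1 q1-a->q2 q1-b->q1 q2-a->q3 q2-b->q1 q3-a->q0 q3-b->q1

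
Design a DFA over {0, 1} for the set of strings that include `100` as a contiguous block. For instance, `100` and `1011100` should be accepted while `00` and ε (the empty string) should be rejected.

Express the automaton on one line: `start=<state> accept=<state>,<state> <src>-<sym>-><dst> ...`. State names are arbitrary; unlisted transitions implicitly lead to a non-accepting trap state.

start=q0 accept=q3 q0-0->q0 q0-1->q1 q1-0->q2 q1-1->q1 q2-0->q3 q2-1->q1 q3-0->q3 q3-1->q3

States q0..q2 record the length of the longest prefix of `100` that matches the current input suffix. Reaching q3 means `100` has been seen, and we stay there forever. Accept from q3.
4 states suffice.
        0   1  
>  q0   q0  q1 
   q1   q2  q1 
   q2   q3  q1 
 * q3   q3  q3 
(> = start, * = accepting)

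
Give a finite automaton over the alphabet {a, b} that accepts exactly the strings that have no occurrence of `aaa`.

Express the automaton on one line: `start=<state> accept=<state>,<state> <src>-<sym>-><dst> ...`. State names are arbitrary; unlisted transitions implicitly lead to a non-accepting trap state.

start=q0 accept=q0,q1,q2 q0-a->q1 q0-b->q0 q1-a->q2 q1-b->q0 q2-a->q3 q2-b->q0 q3-a->q3 q3-b->q3

Track partial matches of the forbidden pattern `aaa`. State q3 is a dead state reached once `aaa` has occurred; every other state accepts. q0 means no part of `aaa` is currently matched.
With 4 states:
        a   b  
>* q0   q1  q0 
 * q1   q2  q0 
 * q2   q3  q0 
   q3   q3  q3 
(> = start, * = accepting)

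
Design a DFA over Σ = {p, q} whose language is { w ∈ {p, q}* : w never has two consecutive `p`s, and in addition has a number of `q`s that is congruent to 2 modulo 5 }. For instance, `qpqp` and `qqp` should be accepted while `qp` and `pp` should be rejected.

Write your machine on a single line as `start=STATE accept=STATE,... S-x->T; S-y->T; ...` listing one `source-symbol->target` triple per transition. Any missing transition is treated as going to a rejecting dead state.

Build one automaton per condition and run them in lockstep. One (3 states) tracks partial matches of the forbidden pattern `pp`; the other (5 states) tracks the count of `q`s modulo 5. Each combined state is a pair, one component from each; accept when both components accept.
A 15-state machine:
       p  q 
>  A   B  C 
   B   D  C 
   C   E  F 
   D   D  G 
   E   G  F 
 * F   H  I 
   G   G  J 
 * H   J  I 
   I   K  L 
   J   J  M 
   K   M  L 
   L   N  A 
   M   M  O 
   N   O  A 
   O   O  D 
(> = start, * = accepting)

start=A; accept=F,H; A-p->B; A-q->C; B-p->D; B-q->C; C-p->E; C-q->F; D-p->D; D-q->G; E-p->G; E-q->F; F-p->H; F-q->I; G-p->G; G-q->J; H-p->J; H-q->I; I-p->K; I-q->L; J-p->J; J-q->M; K-p->M; K-q->L; L-p->N; L-q->A; M-p->M; M-q->O; N-p->O; N-q->A; O-p->O; O-q->D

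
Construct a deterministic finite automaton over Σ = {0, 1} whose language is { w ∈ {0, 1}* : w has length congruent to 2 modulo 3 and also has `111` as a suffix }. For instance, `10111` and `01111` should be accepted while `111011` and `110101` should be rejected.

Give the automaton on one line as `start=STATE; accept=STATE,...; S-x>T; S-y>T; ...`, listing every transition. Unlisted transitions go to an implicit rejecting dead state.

start=q0; accept=q5; q0-0>q1; q0-1>q1; q1-0>q2; q1-1>q2; q2-0>q0; q2-1>q3; q3-0>q1; q3-1>q4; q4-0>q2; q4-1>q5; q5-0>q0; q5-1>q3

Build one automaton per condition and run them in lockstep. The first has 3 states tracking the input length modulo 3; the second has 4 states tracking how much of the suffix `111` has currently been matched. A product state is a pair (one from each), accepting exactly when both do. Equivalent product states are then merged.
        0   1  
>  q0   q1  q1 
   q1   q2  q2 
   q2   q0  q3 
   q3   q1  q4 
   q4   q2  q5 
 * q5   q0  q3 
(> = start, * = accepting)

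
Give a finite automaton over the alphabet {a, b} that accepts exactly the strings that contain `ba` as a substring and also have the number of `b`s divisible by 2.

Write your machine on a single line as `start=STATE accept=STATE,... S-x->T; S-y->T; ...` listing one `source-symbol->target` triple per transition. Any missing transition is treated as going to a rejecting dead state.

Handle the two conditions separately and then intersect. The first has 3 states tracking whether and how much of `ba` has been seen; the second has 2 states tracking the count of `b`s modulo 2. A product state is a pair (one from each), accepting exactly when both do.
With 5 states:
        a   b  
>  q0   q0  q1 
   q1   q2  q3 
   q2   q2  q4 
   q3   q4  q1 
 * q4   q4  q2 
(> = start, * = accepting)

start=q0; accept=q4; q0-a->q0; q0-b->q1; q1-a->q2; q1-b->q3; q2-a->q2; q2-b->q4; q3-a->q4; q3-b->q1; q4-a->q4; q4-b->q2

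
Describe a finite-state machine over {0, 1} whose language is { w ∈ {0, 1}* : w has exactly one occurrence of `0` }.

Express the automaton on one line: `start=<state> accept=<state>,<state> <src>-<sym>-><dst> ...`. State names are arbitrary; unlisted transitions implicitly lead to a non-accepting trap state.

start=A accept=B A-0->B A-1->A B-0->C B-1->B C-0->C C-1->C

Only the number of `0`s matters, and only up to 2. Make a chain A → B → C advanced by each `0` (with C absorbing); every other symbol self-loops. The accepting set is {B}.
With 3 states:
       0  1 
>  A   B  A 
 * B   C  B 
   C   C  C 
(> = start, * = accepting)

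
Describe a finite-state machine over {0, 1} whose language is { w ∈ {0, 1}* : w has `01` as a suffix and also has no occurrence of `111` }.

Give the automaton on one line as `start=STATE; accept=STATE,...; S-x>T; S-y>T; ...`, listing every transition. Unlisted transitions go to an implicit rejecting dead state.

Handle the two conditions separately and then intersect. One (3 states) tracks how much of the suffix `01` has currently been matched; the other (4 states) tracks partial matches of the forbidden pattern `111`. Each combined state is a pair, one component from each; accept when both components accept. Minimizing collapses redundant product states.
A 6-state machine:
        0   1  
>  q0   q1  q2 
   q1   q1  q3 
   q2   q1  q4 
 * q3   q1  q4 
   q4   q1  q5 
   q5   q5  q5 
(> = start, * = accepting)

start=q0; accept=q3; q0-0>q1; q0-1>q2; q1-0>q1; q1-1>q3; q2-0>q1; q2-1>q4; q3-0>q1; q3-1>q4; q4-0>q1; q4-1>q5; q5-0>q5; q5-1>q5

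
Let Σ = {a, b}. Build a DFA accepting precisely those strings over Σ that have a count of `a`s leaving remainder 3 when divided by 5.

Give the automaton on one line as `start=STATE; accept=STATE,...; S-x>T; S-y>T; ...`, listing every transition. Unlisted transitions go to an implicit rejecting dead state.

The only thing that matters is how many `a`s have appeared, reduced mod 5. Use one state per residue: s0 for 0, …, s4 for 4. Reading `a` moves to the next residue; anything else stays put. s3 is accepting.
        a   b  
>  s0   s1  s0 
   s1   s2  s1 
   s2   s3  s2 
 * s3   s4  s3 
   s4   s0  s4 
(> = start, * = accepting)

start=s0; accept=s3; s0-a>s1; s0-b>s0; s1-a>s2; s1-b>s1; s2-a>s3; s2-b>s2; s3-a>s4; s3-b>s3; s4-a>s0; s4-b>s4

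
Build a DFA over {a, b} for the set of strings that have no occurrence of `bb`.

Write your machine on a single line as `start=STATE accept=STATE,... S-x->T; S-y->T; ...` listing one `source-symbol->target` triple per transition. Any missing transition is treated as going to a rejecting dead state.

start=S0; accept=S0,S1; S0-a->S0; S0-b->S1; S1-a->S0; S1-b->S2; S2-a->S2; S2-b->S2

Track partial matches of the forbidden pattern `bb`. State S2 is a dead state reached once `bb` has occurred; every other state accepts. S0 means no part of `bb` is currently matched.
3 states suffice.
        a   b  
>* S0   S0  S1 
 * S1   S0  S2 
   S2   S2  S2 
(> = start, * = accepting)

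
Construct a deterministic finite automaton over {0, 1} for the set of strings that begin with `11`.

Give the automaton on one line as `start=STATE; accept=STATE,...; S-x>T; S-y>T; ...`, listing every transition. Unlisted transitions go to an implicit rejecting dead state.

start=s0; accept=s2; s0-0>s3; s0-1>s1; s1-0>s3; s1-1>s2; s2-0>s2; s2-1>s2; s3-0>s3; s3-1>s3

Check the first 2 symbols one by one: s0 through s1 record how many have matched `11` so far; any wrong symbol goes to the dead state s3. After all 2 match we enter the accepting sink s2.
4 states suffice.
        0   1  
>  s0   s3  s1 
   s1   s3  s2 
 * s2   s2  s2 
   s3   s3  s3 
(> = start, * = accepting)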